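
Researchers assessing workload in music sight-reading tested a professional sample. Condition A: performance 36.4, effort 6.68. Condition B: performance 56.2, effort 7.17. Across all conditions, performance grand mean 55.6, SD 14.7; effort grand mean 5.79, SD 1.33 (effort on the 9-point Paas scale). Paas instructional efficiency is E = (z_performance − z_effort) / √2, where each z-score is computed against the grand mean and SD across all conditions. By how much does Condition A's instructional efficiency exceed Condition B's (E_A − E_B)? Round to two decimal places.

Condition A: z_P = (36.4 − 55.6)/14.7 = -1.3061; z_E = (6.68 − 5.79)/1.33 = 0.6692; E_A = (-1.3061 − 0.6692)/√2 = -1.3967.
Condition B: z_P = (56.2 − 55.6)/14.7 = 0.0408; z_E = (7.17 − 5.79)/1.33 = 1.0376; E_B = (0.0408 − 1.0376)/√2 = -0.7048.
E_A − E_B = -1.3967 − (-0.7048) = -0.6919 ≈ -0.69.

-0.69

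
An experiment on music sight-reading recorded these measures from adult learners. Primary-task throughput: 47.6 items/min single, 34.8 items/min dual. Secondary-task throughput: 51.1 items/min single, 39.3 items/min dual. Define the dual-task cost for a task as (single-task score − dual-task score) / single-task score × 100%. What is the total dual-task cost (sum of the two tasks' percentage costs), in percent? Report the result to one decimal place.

50.0

Primary cost = (47.6 − 34.8) / 47.6 × 100% = 26.8908%.
Secondary cost = (51.1 − 39.3) / 51.1 × 100% = 23.0920%.
Total = 26.8908% + 23.0920% = 49.9828% ≈ 50.0%.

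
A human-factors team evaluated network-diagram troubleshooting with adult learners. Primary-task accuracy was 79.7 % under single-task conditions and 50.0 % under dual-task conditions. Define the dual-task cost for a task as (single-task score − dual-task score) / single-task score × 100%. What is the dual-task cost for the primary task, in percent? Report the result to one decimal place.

Cost = (79.7 − 50.0) / 79.7 × 100%
     = 29.7000 / 79.7 × 100% = 37.2647%.
≈ 37.3%.

37.3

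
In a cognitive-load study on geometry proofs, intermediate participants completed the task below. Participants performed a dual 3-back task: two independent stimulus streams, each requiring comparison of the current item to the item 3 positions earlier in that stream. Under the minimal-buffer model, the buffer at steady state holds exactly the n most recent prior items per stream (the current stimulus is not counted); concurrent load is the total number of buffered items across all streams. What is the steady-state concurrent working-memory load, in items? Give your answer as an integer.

6

Each stream's buffer holds its 3 most recent prior items.
Two independent streams: 2 × 3 = 6 buffered items at steady state.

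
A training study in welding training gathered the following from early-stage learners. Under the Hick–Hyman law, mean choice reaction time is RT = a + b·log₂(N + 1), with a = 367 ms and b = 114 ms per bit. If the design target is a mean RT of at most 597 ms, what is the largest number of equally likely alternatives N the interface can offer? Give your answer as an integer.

3

Set 367 + 114·log₂(N + 1) ≤ 597.
log₂(N + 1) ≤ (597 − 367) / 114 = 2.0175.
N + 1 ≤ 2^2.0175 = 4.0488.
N ≤ 3.0488, so the largest integer N is 3.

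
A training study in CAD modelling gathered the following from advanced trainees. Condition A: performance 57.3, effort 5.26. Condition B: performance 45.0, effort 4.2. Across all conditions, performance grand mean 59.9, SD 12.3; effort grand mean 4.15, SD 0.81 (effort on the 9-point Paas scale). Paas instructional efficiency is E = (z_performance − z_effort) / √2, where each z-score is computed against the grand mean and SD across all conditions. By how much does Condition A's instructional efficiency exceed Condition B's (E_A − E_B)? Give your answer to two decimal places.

-0.22

Condition A: z_P = (57.3 − 59.9)/12.3 = -0.2114; z_E = (5.26 − 4.15)/0.81 = 1.3704; E_A = (-0.2114 − 1.3704)/√2 = -1.1185.
Condition B: z_P = (45.0 − 59.9)/12.3 = -1.2114; z_E = (4.2 − 4.15)/0.81 = 0.0617; E_B = (-1.2114 − 0.0617)/√2 = -0.9002.
E_A − E_B = -1.1185 − (-0.9002) = -0.2183 ≈ -0.22.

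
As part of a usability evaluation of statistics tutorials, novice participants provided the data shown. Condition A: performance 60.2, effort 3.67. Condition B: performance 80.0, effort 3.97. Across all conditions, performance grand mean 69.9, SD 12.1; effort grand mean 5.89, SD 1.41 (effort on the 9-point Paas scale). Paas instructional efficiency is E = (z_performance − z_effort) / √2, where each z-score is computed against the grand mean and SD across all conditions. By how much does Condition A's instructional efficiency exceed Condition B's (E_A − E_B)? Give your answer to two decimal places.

Condition A: z_P = (60.2 − 69.9)/12.1 = -0.8017; z_E = (3.67 − 5.89)/1.41 = -1.5745; E_A = (-0.8017 − (-1.5745))/√2 = 0.5465.
Condition B: z_P = (80.0 − 69.9)/12.1 = 0.8347; z_E = (3.97 − 5.89)/1.41 = -1.3617; E_B = (0.8347 − (-1.3617))/√2 = 1.5531.
E_A − E_B = 0.5465 − 1.5531 = -1.0066 ≈ -1.01.

-1.01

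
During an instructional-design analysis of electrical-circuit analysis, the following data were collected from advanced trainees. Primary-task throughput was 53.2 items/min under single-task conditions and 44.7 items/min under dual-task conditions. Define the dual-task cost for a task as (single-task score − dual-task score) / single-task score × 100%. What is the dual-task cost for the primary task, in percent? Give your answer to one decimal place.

Cost = (53.2 − 44.7) / 53.2 × 100%
     = 8.5000 / 53.2 × 100% = 15.9774%.
≈ 16.0%.

16.0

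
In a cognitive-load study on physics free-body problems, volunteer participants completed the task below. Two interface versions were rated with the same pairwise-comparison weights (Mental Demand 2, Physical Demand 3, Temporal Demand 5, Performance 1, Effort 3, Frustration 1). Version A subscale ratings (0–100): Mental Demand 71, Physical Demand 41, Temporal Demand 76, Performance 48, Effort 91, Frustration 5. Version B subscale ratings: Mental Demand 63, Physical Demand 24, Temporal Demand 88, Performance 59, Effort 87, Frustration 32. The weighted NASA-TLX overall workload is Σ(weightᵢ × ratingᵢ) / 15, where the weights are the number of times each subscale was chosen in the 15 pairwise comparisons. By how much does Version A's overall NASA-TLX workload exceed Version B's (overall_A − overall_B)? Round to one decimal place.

-1.3

Version A weighted sum = 2·71 + 3·41 + 5·76 + 1·48 + 3·91 + 1·5 = 142 + 123 + 380 + 48 + 273 + 5 = 971; overall_A = 971/15 = 64.7333.
Version B weighted sum = 2·63 + 3·24 + 5·88 + 1·59 + 3·87 + 1·32 = 126 + 72 + 440 + 59 + 261 + 32 = 990; overall_B = 990/15 = 66.0000.
Difference = 64.7333 − 66.0000 = -1.2667 ≈ -1.3.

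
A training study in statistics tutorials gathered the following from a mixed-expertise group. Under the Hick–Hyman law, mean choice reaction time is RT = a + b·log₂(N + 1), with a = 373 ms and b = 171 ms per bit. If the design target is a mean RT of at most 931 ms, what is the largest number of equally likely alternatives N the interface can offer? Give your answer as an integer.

Set 373 + 171·log₂(N + 1) ≤ 931.
log₂(N + 1) ≤ (931 − 373) / 171 = 3.2632.
N + 1 ≤ 2^3.2632 = 9.6011.
N ≤ 8.6011, so the largest integer N is 8.

8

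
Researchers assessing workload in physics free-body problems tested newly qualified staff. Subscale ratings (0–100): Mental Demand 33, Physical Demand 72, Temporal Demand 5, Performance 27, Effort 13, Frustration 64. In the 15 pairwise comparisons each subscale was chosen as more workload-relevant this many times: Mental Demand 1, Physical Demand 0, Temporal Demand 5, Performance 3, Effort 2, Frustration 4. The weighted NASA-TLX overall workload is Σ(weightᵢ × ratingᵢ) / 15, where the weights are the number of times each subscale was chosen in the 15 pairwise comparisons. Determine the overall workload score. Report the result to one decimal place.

28.1

The tallies are the weights (they sum to 15).
Weighted sum = 1·33 + 0·72 + 5·5 + 3·27 + 2·13 + 4·64
            = 33 + 0 + 25 + 81 + 26 + 256 = 421.
Overall workload = 421 / 15 = 28.0667 ≈ 28.1.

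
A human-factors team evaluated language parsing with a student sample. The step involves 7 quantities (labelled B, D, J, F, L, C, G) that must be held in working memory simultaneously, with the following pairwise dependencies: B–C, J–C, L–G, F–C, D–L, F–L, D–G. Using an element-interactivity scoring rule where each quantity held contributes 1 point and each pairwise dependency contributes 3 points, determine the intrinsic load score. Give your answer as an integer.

28

Count of quantities held simultaneously: 7.
Count of pairwise dependencies listed: 7.
Element contribution: 7 × 1 = 7.
Interaction contribution: 7 × 3 = 21.
Intrinsic load = 7 + 21 = 28.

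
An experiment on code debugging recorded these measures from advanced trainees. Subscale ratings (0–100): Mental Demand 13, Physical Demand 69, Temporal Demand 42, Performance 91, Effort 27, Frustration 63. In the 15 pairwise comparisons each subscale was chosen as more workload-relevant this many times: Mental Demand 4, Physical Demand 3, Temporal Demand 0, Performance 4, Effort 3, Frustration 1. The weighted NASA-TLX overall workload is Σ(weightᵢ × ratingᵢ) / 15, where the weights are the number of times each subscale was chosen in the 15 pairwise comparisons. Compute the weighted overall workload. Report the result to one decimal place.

The tallies are the weights (they sum to 15).
Weighted sum = 4·13 + 3·69 + 0·42 + 4·91 + 3·27 + 1·63
            = 52 + 207 + 0 + 364 + 81 + 63 = 767.
Overall workload = 767 / 15 = 51.1333 ≈ 51.1.

51.1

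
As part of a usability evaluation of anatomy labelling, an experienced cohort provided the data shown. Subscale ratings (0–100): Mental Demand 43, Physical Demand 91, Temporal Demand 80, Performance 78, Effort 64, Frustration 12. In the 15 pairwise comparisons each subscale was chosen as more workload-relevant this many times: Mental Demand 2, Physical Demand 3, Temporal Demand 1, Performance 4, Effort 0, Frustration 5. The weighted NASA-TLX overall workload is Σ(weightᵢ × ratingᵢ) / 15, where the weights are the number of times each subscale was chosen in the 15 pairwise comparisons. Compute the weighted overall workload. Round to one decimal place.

The tallies are the weights (they sum to 15).
Weighted sum = 2·43 + 3·91 + 1·80 + 4·78 + 0·64 + 5·12
            = 86 + 273 + 80 + 312 + 0 + 60 = 811.
Overall workload = 811 / 15 = 54.0667 ≈ 54.1.

54.1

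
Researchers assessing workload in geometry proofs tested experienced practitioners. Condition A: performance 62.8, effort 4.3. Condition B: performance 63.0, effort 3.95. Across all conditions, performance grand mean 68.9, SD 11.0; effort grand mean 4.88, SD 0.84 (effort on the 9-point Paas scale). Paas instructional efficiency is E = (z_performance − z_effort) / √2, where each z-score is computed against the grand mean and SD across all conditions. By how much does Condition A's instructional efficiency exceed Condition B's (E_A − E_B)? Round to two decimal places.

Condition A: z_P = (62.8 − 68.9)/11.0 = -0.5545; z_E = (4.3 − 4.88)/0.84 = -0.6905; E_A = (-0.5545 − (-0.6905))/√2 = 0.0962.
Condition B: z_P = (63.0 − 68.9)/11.0 = -0.5364; z_E = (3.95 − 4.88)/0.84 = -1.1071; E_B = (-0.5364 − (-1.1071))/√2 = 0.4035.
E_A − E_B = 0.0962 − 0.4035 = -0.3073 ≈ -0.31.

-0.31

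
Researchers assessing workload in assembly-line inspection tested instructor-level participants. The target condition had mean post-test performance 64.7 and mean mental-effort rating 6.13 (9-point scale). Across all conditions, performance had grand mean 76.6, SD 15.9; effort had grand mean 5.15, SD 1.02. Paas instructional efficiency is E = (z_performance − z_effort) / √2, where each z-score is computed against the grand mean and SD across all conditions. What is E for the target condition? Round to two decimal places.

z_performance = (64.7 − 76.6) / 15.9 = -11.9000 / 15.9 = -0.7484.
z_effort = (6.13 − 5.15) / 1.02 = 0.9800 / 1.02 = 0.9608.
z_P − z_E = -0.7484 − 0.9608 = -1.7092.
E = -1.7092 / √2 = -1.7092 / 1.41421 = -1.2086 ≈ -1.21.

-1.21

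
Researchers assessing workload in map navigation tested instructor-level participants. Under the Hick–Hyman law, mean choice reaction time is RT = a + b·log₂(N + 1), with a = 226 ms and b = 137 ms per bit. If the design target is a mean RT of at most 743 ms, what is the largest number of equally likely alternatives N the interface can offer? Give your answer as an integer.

Set 226 + 137·log₂(N + 1) ≤ 743.
log₂(N + 1) ≤ (743 − 226) / 137 = 3.7737.
N + 1 ≤ 2^3.7737 = 13.6772.
N ≤ 12.6772, so the largest integer N is 12.

12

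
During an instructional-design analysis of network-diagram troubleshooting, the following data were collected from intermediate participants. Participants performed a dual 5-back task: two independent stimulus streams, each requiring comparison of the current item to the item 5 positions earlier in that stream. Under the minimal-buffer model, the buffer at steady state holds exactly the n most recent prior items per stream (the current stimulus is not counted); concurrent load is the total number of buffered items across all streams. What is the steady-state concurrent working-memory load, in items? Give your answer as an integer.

Each stream's buffer holds its 5 most recent prior items.
Two independent streams: 2 × 5 = 10 buffered items at steady state.

10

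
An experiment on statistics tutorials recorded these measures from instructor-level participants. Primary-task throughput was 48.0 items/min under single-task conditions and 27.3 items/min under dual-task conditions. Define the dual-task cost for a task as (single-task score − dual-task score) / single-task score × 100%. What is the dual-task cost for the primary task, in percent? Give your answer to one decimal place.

43.1

Cost = (48.0 − 27.3) / 48.0 × 100%
     = 20.7000 / 48.0 × 100% = 43.1250%.
≈ 43.1%.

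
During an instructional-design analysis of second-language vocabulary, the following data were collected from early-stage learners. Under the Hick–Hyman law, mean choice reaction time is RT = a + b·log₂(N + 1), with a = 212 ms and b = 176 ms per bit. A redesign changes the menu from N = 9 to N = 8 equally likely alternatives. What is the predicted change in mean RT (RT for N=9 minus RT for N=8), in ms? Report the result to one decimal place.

26.8

RT(9) = 212 + 176·log₂(10) = 212 + 176·3.3219 = 796.6544 ms.
RT(8) = 212 + 176·log₂(9) = 212 + 176·3.1699 = 769.9024 ms.
Difference = 796.6544 − 769.9024 = 26.7520 ≈ 26.8 ms.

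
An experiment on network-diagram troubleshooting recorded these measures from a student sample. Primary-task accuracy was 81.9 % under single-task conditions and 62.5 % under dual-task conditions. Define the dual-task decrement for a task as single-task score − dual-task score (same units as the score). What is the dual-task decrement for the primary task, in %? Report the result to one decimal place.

19.4

Decrement = 81.9 − 62.5 = 19.4000 % ≈ 19.4 %.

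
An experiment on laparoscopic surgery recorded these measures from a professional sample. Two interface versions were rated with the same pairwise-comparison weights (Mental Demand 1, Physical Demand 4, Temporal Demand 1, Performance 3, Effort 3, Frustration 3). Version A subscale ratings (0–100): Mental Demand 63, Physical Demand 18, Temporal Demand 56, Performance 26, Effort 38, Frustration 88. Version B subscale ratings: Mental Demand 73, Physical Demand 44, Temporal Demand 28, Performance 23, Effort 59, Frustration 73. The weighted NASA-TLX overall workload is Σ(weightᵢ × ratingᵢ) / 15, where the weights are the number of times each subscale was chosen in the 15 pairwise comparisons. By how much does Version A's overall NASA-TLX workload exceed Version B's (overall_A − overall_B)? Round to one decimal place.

Version A weighted sum = 1·63 + 4·18 + 1·56 + 3·26 + 3·38 + 3·88 = 63 + 72 + 56 + 78 + 114 + 264 = 647; overall_A = 647/15 = 43.1333.
Version B weighted sum = 1·73 + 4·44 + 1·28 + 3·23 + 3·59 + 3·73 = 73 + 176 + 28 + 69 + 177 + 219 = 742; overall_B = 742/15 = 49.4667.
Difference = 43.1333 − 49.4667 = -6.3334 ≈ -6.3.

-6.3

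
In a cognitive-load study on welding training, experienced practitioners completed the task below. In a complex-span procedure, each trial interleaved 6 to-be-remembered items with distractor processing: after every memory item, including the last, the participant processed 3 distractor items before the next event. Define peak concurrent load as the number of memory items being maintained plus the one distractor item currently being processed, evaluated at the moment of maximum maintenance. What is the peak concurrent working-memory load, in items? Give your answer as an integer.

7

Maintenance is greatest during the distractor(s) after memory item 6: all 6 memory items are being held.
One distractor item is concurrently being processed.
Peak concurrent load = 6 + 1 = 7 items.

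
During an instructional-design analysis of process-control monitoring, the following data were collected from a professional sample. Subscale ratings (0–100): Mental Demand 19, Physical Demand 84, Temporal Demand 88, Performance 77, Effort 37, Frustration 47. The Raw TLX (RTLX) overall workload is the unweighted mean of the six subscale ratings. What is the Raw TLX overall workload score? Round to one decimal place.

Sum of ratings = 19 + 84 + 88 + 77 + 37 + 47 = 352.
RTLX = 352 / 6 = 58.6667 ≈ 58.7.

58.7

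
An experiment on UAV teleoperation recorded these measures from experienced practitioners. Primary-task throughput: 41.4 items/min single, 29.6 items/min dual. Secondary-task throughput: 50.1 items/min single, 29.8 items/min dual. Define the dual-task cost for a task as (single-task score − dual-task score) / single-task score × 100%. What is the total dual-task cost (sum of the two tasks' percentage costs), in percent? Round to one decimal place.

Primary cost = (41.4 − 29.6) / 41.4 × 100% = 28.5024%.
Secondary cost = (50.1 − 29.8) / 50.1 × 100% = 40.5190%.
Total = 28.5024% + 40.5190% = 69.0214% ≈ 69.0%.

69.0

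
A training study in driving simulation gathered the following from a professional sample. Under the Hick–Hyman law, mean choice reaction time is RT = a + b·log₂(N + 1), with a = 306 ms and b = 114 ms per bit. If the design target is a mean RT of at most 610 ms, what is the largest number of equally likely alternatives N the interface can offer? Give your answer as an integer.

5

Set 306 + 114·log₂(N + 1) ≤ 610.
log₂(N + 1) ≤ (610 − 306) / 114 = 2.6667.
N + 1 ≤ 2^2.6667 = 6.3498.
N ≤ 5.3498, so the largest integer N is 5.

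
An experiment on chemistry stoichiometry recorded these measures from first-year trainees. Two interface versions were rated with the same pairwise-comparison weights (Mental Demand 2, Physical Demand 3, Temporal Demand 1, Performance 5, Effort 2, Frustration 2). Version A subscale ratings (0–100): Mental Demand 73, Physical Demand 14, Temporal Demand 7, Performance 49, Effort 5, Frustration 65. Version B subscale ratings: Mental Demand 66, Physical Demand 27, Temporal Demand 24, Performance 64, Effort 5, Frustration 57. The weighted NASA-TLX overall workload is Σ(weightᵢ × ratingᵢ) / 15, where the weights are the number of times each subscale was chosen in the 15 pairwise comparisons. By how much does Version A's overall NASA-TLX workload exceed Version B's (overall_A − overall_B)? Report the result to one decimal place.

-6.7

Version A weighted sum = 2·73 + 3·14 + 1·7 + 5·49 + 2·5 + 2·65 = 146 + 42 + 7 + 245 + 10 + 130 = 580; overall_A = 580/15 = 38.6667.
Version B weighted sum = 2·66 + 3·27 + 1·24 + 5·64 + 2·5 + 2·57 = 132 + 81 + 24 + 320 + 10 + 114 = 681; overall_B = 681/15 = 45.4000.
Difference = 38.6667 − 45.4000 = -6.7333 ≈ -6.7.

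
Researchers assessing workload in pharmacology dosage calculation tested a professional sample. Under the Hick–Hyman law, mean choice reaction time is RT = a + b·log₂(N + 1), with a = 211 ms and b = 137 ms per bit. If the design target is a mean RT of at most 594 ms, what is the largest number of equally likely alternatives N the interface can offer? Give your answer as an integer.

5

Set 211 + 137·log₂(N + 1) ≤ 594.
log₂(N + 1) ≤ (594 − 211) / 137 = 2.7956.
N + 1 ≤ 2^2.7956 = 6.9432.
N ≤ 5.9432, so the largest integer N is 5.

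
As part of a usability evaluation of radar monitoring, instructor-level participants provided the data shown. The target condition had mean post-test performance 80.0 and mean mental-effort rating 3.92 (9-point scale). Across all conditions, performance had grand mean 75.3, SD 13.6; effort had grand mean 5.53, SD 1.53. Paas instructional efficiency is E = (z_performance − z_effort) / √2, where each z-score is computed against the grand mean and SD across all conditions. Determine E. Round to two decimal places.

0.99

z_performance = (80.0 − 75.3) / 13.6 = 4.7000 / 13.6 = 0.3456.
z_effort = (3.92 − 5.53) / 1.53 = -1.6100 / 1.53 = -1.0523.
z_P − z_E = 0.3456 − (-1.0523) = 1.3979.
E = 1.3979 / √2 = 1.3979 / 1.41421 = 0.9885 ≈ 0.99.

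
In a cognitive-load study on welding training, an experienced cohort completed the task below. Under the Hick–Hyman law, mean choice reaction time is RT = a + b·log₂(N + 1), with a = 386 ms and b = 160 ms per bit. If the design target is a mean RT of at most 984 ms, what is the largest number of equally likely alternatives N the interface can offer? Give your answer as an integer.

12

Set 386 + 160·log₂(N + 1) ≤ 984.
log₂(N + 1) ≤ (984 − 386) / 160 = 3.7375.
N + 1 ≤ 2^3.7375 = 13.3383.
N ≤ 12.3383, so the largest integer N is 12.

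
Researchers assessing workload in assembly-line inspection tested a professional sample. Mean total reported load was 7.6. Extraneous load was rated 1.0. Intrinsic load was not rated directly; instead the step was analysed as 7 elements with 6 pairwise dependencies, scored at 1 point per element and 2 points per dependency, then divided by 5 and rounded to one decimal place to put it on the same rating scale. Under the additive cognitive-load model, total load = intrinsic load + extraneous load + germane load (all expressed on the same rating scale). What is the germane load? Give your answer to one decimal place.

Intrinsic (element-interactivity): (7 × 1 + 6 × 2) / 5 = 19 / 5 = 3.8000 → 3.8.
germane load = total − intrinsic − extraneous
             = 7.6 − 3.8 − 1.0 = 2.8.

2.8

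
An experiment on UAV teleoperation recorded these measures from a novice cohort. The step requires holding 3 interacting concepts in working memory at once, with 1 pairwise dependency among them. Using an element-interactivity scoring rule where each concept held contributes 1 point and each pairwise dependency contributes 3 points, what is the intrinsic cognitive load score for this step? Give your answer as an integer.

Element contribution: 3 × 1 = 3.
Interaction contribution: 1 × 3 = 3.
Intrinsic load = 3 + 3 = 6.

6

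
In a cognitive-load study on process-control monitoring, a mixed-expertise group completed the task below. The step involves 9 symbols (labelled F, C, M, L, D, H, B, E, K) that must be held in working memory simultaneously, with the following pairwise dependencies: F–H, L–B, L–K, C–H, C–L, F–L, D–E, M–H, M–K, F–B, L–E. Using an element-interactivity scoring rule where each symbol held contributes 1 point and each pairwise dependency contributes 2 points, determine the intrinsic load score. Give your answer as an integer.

31

Count of symbols held simultaneously: 9.
Count of pairwise dependencies listed: 11.
Element contribution: 9 × 1 = 9.
Interaction contribution: 11 × 2 = 22.
Intrinsic load = 9 + 22 = 31.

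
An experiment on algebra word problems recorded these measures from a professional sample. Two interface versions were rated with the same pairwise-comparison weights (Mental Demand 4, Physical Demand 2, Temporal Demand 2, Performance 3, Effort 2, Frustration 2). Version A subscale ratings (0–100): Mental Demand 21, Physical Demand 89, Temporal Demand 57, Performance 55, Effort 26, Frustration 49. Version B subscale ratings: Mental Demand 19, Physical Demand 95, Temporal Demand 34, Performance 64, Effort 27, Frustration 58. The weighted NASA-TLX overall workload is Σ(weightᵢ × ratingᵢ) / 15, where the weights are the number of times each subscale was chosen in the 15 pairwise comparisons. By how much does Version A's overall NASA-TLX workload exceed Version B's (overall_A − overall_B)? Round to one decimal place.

-0.3

Version A weighted sum = 4·21 + 2·89 + 2·57 + 3·55 + 2·26 + 2·49 = 84 + 178 + 114 + 165 + 52 + 98 = 691; overall_A = 691/15 = 46.0667.
Version B weighted sum = 4·19 + 2·95 + 2·34 + 3·64 + 2·27 + 2·58 = 76 + 190 + 68 + 192 + 54 + 116 = 696; overall_B = 696/15 = 46.4000.
Difference = 46.0667 − 46.4000 = -0.3333 ≈ -0.3.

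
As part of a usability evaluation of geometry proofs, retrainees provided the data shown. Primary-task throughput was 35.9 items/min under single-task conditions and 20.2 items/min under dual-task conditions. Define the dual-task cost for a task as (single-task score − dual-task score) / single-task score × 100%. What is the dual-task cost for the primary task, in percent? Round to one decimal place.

Cost = (35.9 − 20.2) / 35.9 × 100%
     = 15.7000 / 35.9 × 100% = 43.7326%.
≈ 43.7%.

43.7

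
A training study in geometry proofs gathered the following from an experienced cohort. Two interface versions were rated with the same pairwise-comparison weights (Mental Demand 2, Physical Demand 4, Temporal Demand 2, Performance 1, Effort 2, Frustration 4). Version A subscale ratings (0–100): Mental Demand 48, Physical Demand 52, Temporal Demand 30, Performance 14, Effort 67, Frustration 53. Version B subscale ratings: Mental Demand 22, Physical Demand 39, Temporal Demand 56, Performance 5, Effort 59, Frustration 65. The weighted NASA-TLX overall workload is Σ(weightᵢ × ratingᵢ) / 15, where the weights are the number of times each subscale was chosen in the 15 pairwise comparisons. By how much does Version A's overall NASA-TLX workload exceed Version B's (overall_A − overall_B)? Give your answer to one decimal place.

1.9

Version A weighted sum = 2·48 + 4·52 + 2·30 + 1·14 + 2·67 + 4·53 = 96 + 208 + 60 + 14 + 134 + 212 = 724; overall_A = 724/15 = 48.2667.
Version B weighted sum = 2·22 + 4·39 + 2·56 + 1·5 + 2·59 + 4·65 = 44 + 156 + 112 + 5 + 118 + 260 = 695; overall_B = 695/15 = 46.3333.
Difference = 48.2667 − 46.3333 = 1.9334 ≈ 1.9.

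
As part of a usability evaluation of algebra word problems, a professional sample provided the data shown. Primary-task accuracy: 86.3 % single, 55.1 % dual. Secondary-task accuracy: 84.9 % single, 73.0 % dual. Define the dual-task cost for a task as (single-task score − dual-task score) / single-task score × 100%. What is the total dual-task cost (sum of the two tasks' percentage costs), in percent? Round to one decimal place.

50.2

Primary cost = (86.3 − 55.1) / 86.3 × 100% = 36.1530%.
Secondary cost = (84.9 − 73.0) / 84.9 × 100% = 14.0165%.
Total = 36.1530% + 14.0165% = 50.1695% ≈ 50.2%.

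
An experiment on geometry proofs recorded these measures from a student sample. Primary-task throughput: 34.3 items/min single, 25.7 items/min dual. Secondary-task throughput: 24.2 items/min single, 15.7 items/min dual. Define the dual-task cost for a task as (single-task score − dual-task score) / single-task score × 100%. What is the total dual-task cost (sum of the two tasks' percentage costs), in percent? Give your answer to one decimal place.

Primary cost = (34.3 − 25.7) / 34.3 × 100% = 25.0729%.
Secondary cost = (24.2 − 15.7) / 24.2 × 100% = 35.1240%.
Total = 25.0729% + 35.1240% = 60.1969% ≈ 60.2%.

60.2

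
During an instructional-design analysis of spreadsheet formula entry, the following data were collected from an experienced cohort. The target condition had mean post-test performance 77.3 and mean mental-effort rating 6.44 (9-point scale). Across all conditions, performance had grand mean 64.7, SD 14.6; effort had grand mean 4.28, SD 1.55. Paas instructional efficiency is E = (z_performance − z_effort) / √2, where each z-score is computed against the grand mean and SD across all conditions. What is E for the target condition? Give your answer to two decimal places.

z_performance = (77.3 − 64.7) / 14.6 = 12.6000 / 14.6 = 0.8630.
z_effort = (6.44 − 4.28) / 1.55 = 2.1600 / 1.55 = 1.3935.
z_P − z_E = 0.8630 − 1.3935 = -0.5305.
E = -0.5305 / √2 = -0.5305 / 1.41421 = -0.3751 ≈ -0.38.

-0.38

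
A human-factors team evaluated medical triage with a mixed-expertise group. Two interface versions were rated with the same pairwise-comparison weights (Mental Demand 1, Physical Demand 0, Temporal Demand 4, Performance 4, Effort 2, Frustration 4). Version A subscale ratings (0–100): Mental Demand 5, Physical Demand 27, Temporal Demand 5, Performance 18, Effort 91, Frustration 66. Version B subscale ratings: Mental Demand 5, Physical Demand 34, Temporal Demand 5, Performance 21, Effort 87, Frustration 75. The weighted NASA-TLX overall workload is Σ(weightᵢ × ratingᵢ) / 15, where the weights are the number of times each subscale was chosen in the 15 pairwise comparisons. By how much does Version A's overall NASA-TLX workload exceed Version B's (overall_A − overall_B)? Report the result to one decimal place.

Version A weighted sum = 1·5 + 0·27 + 4·5 + 4·18 + 2·91 + 4·66 = 5 + 0 + 20 + 72 + 182 + 264 = 543; overall_A = 543/15 = 36.2000.
Version B weighted sum = 1·5 + 0·34 + 4·5 + 4·21 + 2·87 + 4·75 = 5 + 0 + 20 + 84 + 174 + 300 = 583; overall_B = 583/15 = 38.8667.
Difference = 36.2000 − 38.8667 = -2.6667 ≈ -2.7.

-2.7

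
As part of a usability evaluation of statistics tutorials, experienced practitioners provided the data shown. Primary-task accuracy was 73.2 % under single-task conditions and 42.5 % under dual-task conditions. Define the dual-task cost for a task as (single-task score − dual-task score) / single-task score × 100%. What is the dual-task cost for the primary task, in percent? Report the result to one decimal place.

Cost = (73.2 − 42.5) / 73.2 × 100%
     = 30.7000 / 73.2 × 100% = 41.9399%.
≈ 41.9%.

41.9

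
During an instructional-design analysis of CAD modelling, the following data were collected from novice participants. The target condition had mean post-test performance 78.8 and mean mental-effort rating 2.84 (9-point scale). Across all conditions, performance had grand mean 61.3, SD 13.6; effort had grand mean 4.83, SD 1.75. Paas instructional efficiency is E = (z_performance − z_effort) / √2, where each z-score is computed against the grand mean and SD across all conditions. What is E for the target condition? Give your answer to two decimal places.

z_performance = (78.8 − 61.3) / 13.6 = 17.5000 / 13.6 = 1.2868.
z_effort = (2.84 − 4.83) / 1.75 = -1.9900 / 1.75 = -1.1371.
z_P − z_E = 1.2868 − (-1.1371) = 2.4239.
E = 2.4239 / √2 = 2.4239 / 1.41421 = 1.7140 ≈ 1.71.

1.71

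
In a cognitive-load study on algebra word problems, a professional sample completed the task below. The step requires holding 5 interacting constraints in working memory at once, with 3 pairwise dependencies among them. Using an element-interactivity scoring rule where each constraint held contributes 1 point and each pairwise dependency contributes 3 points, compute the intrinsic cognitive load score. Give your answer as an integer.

14

Element contribution: 5 × 1 = 5.
Interaction contribution: 3 × 3 = 9.
Intrinsic load = 5 + 9 = 14.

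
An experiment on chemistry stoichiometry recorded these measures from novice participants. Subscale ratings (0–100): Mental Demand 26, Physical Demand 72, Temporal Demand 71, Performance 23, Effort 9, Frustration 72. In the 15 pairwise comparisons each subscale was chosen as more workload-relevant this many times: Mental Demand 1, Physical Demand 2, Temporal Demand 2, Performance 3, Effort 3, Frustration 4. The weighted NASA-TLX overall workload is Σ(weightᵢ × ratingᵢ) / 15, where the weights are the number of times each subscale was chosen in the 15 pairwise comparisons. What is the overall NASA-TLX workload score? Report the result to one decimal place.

The tallies are the weights (they sum to 15).
Weighted sum = 1·26 + 2·72 + 2·71 + 3·23 + 3·9 + 4·72
            = 26 + 144 + 142 + 69 + 27 + 288 = 696.
Overall workload = 696 / 15 = 46.4000 ≈ 46.4.

46.4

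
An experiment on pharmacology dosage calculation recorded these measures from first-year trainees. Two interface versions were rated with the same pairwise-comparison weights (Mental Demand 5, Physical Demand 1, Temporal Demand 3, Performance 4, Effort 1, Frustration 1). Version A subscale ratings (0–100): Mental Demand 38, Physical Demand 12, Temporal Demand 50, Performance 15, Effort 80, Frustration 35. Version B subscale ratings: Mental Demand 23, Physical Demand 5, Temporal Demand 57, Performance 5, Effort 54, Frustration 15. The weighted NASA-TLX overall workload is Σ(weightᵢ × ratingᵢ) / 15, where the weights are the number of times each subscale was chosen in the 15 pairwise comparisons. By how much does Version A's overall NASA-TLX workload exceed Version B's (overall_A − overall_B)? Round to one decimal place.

9.8

Version A weighted sum = 5·38 + 1·12 + 3·50 + 4·15 + 1·80 + 1·35 = 190 + 12 + 150 + 60 + 80 + 35 = 527; overall_A = 527/15 = 35.1333.
Version B weighted sum = 5·23 + 1·5 + 3·57 + 4·5 + 1·54 + 1·15 = 115 + 5 + 171 + 20 + 54 + 15 = 380; overall_B = 380/15 = 25.3333.
Difference = 35.1333 − 25.3333 = 9.8000 ≈ 9.8.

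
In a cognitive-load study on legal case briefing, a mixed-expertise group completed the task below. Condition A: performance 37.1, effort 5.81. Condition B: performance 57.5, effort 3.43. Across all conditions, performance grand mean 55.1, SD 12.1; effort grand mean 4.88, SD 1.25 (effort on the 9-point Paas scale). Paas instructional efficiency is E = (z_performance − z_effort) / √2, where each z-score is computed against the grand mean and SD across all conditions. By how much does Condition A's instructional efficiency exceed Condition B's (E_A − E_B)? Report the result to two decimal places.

-2.54

Condition A: z_P = (37.1 − 55.1)/12.1 = -1.4876; z_E = (5.81 − 4.88)/1.25 = 0.7440; E_A = (-1.4876 − 0.7440)/√2 = -1.5780.
Condition B: z_P = (57.5 − 55.1)/12.1 = 0.1983; z_E = (3.43 − 4.88)/1.25 = -1.1600; E_B = (0.1983 − (-1.1600))/√2 = 0.9605.
E_A − E_B = -1.5780 − 0.9605 = -2.5385 ≈ -2.54.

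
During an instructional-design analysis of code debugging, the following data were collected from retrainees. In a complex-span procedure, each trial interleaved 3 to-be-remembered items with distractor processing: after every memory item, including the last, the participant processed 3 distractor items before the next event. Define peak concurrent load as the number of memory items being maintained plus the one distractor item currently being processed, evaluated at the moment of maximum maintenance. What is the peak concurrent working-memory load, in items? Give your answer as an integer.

Maintenance is greatest during the distractor(s) after memory item 3: all 3 memory items are being held.
One distractor item is concurrently being processed.
Peak concurrent load = 3 + 1 = 4 items.

4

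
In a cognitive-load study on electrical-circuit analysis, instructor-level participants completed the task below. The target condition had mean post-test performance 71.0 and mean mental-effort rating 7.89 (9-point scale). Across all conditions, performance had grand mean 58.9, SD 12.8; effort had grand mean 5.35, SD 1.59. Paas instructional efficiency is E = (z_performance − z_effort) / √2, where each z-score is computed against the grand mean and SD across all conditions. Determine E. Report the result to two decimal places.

z_performance = (71.0 − 58.9) / 12.8 = 12.1000 / 12.8 = 0.9453.
z_effort = (7.89 − 5.35) / 1.59 = 2.5400 / 1.59 = 1.5975.
z_P − z_E = 0.9453 − 1.5975 = -0.6522.
E = -0.6522 / √2 = -0.6522 / 1.41421 = -0.4612 ≈ -0.46.

-0.46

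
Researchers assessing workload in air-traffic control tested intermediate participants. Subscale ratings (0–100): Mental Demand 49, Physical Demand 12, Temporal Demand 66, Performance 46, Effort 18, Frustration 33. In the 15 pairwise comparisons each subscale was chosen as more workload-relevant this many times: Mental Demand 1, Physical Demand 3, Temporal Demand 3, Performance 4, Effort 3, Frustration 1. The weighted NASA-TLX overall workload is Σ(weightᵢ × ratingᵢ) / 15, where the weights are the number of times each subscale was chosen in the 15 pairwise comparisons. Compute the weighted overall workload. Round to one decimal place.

36.9

The tallies are the weights (they sum to 15).
Weighted sum = 1·49 + 3·12 + 3·66 + 4·46 + 3·18 + 1·33
            = 49 + 36 + 198 + 184 + 54 + 33 = 554.
Overall workload = 554 / 15 = 36.9333 ≈ 36.9.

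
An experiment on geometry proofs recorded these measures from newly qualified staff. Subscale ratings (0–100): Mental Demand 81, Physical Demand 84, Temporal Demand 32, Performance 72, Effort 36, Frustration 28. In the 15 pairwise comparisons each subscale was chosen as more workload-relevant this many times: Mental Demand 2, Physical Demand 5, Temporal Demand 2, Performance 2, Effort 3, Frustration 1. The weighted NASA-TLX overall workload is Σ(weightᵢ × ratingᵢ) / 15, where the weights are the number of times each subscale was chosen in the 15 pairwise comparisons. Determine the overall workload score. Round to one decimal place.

The tallies are the weights (they sum to 15).
Weighted sum = 2·81 + 5·84 + 2·32 + 2·72 + 3·36 + 1·28
            = 162 + 420 + 64 + 144 + 108 + 28 = 926.
Overall workload = 926 / 15 = 61.7333 ≈ 61.7.

61.7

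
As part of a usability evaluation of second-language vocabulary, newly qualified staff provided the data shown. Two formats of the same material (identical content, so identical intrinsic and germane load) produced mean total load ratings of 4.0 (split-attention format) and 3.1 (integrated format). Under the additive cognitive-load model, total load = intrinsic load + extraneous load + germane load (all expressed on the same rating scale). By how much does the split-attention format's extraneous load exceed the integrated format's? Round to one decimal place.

Intrinsic and germane load are equal across formats, so the difference in total load equals the difference in extraneous load.
Extraneous-load difference = 4.0 − 3.1 = 0.9.

0.9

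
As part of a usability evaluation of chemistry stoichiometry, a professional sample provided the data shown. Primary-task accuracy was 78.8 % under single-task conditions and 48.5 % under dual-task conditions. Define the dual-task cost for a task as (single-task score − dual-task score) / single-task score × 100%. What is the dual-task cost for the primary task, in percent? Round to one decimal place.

Cost = (78.8 − 48.5) / 78.8 × 100%
     = 30.3000 / 78.8 × 100% = 38.4518%.
≈ 38.5%.

38.5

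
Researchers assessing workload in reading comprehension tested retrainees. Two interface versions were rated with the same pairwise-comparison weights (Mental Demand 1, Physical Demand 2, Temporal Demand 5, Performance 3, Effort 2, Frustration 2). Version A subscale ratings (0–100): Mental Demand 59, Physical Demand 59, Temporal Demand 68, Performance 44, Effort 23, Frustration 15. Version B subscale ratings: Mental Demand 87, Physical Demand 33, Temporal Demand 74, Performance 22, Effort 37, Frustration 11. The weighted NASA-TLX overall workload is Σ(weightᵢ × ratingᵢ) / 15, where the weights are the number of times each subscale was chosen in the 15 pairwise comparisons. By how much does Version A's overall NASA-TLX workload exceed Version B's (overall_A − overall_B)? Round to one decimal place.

2.7

Version A weighted sum = 1·59 + 2·59 + 5·68 + 3·44 + 2·23 + 2·15 = 59 + 118 + 340 + 132 + 46 + 30 = 725; overall_A = 725/15 = 48.3333.
Version B weighted sum = 1·87 + 2·33 + 5·74 + 3·22 + 2·37 + 2·11 = 87 + 66 + 370 + 66 + 74 + 22 = 685; overall_B = 685/15 = 45.6667.
Difference = 48.3333 − 45.6667 = 2.6666 ≈ 2.7.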